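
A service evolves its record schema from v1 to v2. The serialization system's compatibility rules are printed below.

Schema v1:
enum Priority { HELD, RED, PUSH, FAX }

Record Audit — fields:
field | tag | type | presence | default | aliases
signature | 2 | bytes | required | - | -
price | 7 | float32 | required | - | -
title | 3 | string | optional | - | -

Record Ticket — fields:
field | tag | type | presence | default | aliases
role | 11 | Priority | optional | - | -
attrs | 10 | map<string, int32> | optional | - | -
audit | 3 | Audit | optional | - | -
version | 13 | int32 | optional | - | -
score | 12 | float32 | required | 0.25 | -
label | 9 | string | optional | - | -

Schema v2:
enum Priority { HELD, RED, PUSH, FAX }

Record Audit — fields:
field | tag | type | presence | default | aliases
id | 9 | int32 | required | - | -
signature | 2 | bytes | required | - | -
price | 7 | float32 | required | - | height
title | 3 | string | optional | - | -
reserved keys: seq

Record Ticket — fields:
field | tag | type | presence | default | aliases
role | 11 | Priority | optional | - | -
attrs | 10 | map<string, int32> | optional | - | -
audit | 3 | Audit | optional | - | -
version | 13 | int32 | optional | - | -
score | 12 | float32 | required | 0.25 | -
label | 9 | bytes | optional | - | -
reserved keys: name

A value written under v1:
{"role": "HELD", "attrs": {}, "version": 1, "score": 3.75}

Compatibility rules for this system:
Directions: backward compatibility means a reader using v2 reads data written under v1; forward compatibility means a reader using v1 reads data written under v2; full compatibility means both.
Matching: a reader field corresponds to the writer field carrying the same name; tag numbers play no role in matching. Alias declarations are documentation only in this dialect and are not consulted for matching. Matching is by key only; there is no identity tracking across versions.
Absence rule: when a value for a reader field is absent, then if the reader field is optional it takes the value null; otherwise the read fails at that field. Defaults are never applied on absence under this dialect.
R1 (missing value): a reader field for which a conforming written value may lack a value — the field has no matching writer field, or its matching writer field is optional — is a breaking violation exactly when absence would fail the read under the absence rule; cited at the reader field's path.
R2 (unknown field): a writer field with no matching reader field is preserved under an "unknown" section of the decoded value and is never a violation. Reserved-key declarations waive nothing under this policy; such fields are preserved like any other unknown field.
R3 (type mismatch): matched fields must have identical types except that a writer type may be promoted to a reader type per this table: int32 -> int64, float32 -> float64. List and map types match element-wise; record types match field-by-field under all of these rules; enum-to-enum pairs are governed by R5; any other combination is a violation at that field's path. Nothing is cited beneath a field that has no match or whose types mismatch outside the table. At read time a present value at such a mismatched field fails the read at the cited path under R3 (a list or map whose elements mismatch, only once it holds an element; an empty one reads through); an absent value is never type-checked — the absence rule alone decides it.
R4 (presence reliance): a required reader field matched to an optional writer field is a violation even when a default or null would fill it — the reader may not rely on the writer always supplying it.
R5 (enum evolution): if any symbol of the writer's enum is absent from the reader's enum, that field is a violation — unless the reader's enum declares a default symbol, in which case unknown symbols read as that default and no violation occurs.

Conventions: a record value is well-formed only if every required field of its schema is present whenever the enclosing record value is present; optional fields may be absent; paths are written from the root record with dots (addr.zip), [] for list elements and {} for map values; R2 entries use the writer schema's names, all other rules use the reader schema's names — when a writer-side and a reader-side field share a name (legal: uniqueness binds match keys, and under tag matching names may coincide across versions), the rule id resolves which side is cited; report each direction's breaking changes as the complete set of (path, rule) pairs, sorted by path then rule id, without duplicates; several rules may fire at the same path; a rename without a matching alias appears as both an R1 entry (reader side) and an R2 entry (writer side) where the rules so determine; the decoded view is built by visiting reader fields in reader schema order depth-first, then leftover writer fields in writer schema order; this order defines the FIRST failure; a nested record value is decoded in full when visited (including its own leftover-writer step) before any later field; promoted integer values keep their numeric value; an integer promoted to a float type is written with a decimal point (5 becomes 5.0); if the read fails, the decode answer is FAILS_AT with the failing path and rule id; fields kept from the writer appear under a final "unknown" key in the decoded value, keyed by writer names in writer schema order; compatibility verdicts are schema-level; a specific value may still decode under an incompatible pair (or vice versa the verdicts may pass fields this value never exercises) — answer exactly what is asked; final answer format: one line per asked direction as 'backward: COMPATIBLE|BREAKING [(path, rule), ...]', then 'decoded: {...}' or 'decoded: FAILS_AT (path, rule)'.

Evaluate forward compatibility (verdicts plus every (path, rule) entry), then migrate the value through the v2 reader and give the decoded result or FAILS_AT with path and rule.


in Ticket below, arrows point writer -> reader
forward for Ticket (reader v1, writer v2):
  role: Priority -> Priority, writer optional; from role
  attrs: map<string, int32> -> map<string, int32>, writer optional; from attrs
  audit: Audit -> Audit, writer optional; from audit
  version: int32 -> int32, writer optional; from version
  score: float32 -> float32, writer required; from score
  label: bytes -> string, writer optional; from label
  audit.signature: bytes -> bytes, writer required; from audit.signature
  audit.price: float32 -> float32, writer required; from audit.price
  audit.title: string -> string, writer optional; from audit.title
  audit.id (writer side), unknown to reader
  rule R3 violated at label
  forward on Ticket therefore BREAKING (1)
decode (reader v2):
  role := "HELD"
  attrs := {}
  audit := null (not supplied -> null)
  version := 1
  score := 3.75
  label := null (not supplied -> null)
  => decoded: {"role": "HELD", "attrs": {}, "audit": null, "version": 1, "score": 3.75, "label": null}
the other Ticket changes do not affect what is asked:
  added field id to record Audit: required int32, tag 9 (in v2 it sits immediately before signature) -> affects backward compatibility only, which is not asked

forward: BREAKING [(label, R3)]; decoded: {"role": "HELD", "attrs": {}, "audit": null, "version": 1, "score": 3.75, "label": null}


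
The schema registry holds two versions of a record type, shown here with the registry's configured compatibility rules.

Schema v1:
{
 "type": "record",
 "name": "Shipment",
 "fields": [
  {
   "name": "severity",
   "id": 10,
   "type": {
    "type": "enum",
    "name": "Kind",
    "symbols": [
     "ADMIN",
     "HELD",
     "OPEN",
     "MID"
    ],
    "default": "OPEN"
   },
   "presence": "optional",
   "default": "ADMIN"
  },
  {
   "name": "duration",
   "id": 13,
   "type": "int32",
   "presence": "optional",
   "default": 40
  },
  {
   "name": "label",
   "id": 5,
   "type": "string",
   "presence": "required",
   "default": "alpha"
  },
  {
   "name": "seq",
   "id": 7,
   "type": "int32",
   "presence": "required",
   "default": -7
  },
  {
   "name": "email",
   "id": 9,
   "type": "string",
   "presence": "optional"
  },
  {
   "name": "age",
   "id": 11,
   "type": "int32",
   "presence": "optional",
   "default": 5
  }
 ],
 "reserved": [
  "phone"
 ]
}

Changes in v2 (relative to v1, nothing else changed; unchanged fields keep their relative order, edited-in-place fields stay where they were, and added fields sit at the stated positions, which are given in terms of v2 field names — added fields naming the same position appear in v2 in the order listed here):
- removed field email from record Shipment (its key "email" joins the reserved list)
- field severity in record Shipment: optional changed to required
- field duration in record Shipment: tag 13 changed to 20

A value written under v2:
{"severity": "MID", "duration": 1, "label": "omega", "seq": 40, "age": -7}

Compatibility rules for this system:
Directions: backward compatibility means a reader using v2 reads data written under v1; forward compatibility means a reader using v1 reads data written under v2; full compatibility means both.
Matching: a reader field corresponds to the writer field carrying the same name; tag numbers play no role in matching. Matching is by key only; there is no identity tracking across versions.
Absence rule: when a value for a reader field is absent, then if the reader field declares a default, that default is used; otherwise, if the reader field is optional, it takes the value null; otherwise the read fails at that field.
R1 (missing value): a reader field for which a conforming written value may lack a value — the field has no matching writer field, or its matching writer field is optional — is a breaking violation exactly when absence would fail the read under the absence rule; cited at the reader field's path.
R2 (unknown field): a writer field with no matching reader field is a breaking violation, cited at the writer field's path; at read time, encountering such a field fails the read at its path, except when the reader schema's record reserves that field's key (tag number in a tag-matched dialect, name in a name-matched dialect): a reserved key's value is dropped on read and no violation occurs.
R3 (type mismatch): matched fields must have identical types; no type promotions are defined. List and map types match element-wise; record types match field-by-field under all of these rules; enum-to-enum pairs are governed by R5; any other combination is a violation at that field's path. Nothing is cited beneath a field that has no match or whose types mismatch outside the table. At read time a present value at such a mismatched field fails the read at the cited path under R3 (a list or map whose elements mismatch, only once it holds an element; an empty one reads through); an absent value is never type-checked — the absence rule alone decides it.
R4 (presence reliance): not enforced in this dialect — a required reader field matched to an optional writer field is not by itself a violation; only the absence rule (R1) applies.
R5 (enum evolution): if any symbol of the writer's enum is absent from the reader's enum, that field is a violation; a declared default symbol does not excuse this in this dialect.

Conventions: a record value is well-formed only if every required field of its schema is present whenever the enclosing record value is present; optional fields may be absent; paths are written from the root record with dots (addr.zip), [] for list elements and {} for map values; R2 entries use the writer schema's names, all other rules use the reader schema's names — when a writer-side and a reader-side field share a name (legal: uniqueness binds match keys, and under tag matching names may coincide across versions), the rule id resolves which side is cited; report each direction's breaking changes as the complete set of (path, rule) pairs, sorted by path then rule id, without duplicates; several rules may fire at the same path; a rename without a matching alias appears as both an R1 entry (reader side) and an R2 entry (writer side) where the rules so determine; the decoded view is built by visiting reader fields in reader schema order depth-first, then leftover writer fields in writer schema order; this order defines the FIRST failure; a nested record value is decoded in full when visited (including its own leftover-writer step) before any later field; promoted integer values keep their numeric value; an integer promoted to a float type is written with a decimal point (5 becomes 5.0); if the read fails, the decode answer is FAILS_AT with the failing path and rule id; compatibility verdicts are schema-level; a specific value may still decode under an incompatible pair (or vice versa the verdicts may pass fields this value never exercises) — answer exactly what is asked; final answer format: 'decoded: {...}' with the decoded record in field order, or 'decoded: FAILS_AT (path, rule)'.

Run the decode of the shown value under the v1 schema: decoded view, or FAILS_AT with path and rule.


decoded: {"severity": "MID", "duration": 1, "label": "omega", "seq": 40, "email": null, "age": -7}

the writer's type comes first in each Shipment pair
decoding the Shipment value with the v1 reader:
  severity := "MID"
  duration := 1
  label := "omega"
  seq := 40
  email := null (not supplied -> null)
  age := -7
  => decoded: {"severity": "MID", "duration": 1, "label": "omega", "seq": 40, "email": null, "age": -7}
checking off the Shipment differences that do not matter here:
  removed field email from record Shipment (its key "email" joins the reserved list) -> inert under this dialect — no rule fires on Shipment and the result does not move
  field severity in record Shipment: optional changed to required -> inert under this dialect — no rule fires on Shipment and the result does not move
  field duration in record Shipment: tag 13 changed to 20 -> inert under this dialect — no rule fires on Shipment and the result does not move


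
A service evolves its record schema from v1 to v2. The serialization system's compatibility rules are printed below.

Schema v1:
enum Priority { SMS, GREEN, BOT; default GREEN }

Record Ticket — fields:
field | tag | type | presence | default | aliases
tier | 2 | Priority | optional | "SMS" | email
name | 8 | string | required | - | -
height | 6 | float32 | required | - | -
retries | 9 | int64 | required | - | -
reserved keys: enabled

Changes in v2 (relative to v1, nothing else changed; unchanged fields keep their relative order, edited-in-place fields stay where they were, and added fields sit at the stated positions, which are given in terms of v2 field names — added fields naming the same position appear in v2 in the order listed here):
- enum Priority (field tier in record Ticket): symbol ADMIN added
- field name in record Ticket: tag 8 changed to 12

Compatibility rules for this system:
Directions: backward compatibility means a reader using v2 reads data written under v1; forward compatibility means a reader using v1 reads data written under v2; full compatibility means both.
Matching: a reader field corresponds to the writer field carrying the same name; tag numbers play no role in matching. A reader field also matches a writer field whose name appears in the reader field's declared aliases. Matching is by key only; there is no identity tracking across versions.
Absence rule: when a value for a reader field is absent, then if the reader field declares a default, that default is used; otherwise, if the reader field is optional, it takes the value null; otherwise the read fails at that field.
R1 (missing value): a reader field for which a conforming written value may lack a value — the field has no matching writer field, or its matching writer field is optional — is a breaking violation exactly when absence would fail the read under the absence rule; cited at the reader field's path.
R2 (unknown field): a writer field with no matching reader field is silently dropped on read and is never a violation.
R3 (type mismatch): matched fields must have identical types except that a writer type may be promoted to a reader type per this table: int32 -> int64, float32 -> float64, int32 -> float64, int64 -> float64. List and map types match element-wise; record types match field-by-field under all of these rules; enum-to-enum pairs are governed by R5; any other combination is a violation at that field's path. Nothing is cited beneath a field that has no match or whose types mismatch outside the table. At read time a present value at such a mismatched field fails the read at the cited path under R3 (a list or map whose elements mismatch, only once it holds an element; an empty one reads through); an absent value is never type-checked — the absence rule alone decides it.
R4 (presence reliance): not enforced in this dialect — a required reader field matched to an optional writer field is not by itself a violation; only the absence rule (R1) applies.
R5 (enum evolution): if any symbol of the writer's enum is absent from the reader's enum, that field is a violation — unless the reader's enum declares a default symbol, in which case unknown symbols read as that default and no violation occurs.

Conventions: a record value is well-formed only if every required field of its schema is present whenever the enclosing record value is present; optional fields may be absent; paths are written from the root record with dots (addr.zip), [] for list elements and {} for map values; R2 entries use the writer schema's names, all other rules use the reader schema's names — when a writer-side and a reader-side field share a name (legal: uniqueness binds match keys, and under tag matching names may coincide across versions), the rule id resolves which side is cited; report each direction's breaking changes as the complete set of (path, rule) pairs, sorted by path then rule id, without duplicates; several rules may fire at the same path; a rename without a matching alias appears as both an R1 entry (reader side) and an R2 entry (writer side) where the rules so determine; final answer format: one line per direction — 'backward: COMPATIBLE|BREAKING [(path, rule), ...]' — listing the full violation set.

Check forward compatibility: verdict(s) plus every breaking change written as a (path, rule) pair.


the writer's type comes first in each Ticket pair
forward pass over Ticket, reader schema v1, writer schema v2:
  tier: paired with writer tier (Priority -> Priority; writer optional)
  name: paired with writer name (string -> string; writer required)
  height: paired with writer height (float32 -> float32; writer required)
  retries: paired with writer retries (int64 -> int64; writer required)
  => no violations; forward on Ticket: COMPATIBLE
checking off the Ticket differences that do not matter here:
  enum Priority (field tier in record Ticket): symbol ADMIN added -> triggers nothing under Ticket's printed rules — same verdict
  field name in record Ticket: tag 8 changed to 12 -> triggers nothing under Ticket's printed rules — same verdict

forward: COMPATIBLE []


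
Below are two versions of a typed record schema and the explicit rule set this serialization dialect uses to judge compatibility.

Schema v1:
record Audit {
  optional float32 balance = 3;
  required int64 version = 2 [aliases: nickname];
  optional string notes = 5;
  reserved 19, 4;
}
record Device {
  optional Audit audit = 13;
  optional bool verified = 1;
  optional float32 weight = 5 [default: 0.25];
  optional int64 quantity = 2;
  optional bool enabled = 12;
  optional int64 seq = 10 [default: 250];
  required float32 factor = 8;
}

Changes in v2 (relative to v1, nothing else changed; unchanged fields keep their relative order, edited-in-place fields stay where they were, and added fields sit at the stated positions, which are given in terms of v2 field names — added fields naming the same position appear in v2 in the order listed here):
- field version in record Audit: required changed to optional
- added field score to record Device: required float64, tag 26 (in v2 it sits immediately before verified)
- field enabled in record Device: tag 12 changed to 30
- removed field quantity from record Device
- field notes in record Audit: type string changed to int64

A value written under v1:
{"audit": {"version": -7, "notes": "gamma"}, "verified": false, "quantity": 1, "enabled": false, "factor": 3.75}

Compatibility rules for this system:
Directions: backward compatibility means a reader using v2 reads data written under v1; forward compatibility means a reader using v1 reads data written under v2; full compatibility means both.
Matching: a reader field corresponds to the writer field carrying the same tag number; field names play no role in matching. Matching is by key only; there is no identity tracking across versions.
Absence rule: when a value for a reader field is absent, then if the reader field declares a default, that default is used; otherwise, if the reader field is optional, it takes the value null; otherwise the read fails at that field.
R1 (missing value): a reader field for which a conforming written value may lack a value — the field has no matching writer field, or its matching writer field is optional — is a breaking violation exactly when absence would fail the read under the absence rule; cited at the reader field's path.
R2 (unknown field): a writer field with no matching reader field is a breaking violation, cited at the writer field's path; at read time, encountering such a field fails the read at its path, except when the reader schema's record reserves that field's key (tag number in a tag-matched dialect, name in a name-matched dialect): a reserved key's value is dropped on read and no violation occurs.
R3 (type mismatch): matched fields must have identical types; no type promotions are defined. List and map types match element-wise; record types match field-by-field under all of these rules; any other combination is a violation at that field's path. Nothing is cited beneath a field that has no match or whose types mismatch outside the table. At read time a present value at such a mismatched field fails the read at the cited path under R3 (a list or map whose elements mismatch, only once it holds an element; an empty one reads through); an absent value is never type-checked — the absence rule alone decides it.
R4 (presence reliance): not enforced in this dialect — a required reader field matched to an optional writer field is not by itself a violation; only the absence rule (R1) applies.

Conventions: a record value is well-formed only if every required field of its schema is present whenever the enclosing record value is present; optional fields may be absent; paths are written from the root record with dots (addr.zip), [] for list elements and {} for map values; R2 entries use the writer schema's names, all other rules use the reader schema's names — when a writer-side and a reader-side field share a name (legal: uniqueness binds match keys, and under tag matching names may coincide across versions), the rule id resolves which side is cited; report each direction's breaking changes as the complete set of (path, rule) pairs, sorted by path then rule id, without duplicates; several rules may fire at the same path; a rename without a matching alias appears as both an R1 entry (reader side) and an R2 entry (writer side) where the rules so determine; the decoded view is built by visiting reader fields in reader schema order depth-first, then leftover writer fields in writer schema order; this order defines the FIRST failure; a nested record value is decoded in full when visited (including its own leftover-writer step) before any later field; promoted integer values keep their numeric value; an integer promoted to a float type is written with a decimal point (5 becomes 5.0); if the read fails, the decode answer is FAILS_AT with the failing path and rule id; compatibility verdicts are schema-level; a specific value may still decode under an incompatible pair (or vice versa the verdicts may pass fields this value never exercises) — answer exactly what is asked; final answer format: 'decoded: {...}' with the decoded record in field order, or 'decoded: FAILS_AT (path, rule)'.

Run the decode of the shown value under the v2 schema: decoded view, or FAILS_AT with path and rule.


in Device below, arrows point writer -> reader
decoding the Device value with the v2 reader:
  audit.balance := null (not supplied -> null)
  audit.version := -7
  read fails at audit.notes under R3
  => FAILS_AT (audit.notes, R3)
diffs on Device not affecting the asked answer:
  field version in record Audit: required changed to optional -> shifts the Device verdicts, not this decode
  added field score to record Device: required float64, tag 26 (in v2 it sits immediately before verified) -> shifts the Device verdicts, not this decode
  field enabled in record Device: tag 12 changed to 30 -> shifts the Device verdicts, not this decode
  removed field quantity from record Device -> shifts the Device verdicts, not this decode

decoded: FAILS_AT (audit.notes, R3)


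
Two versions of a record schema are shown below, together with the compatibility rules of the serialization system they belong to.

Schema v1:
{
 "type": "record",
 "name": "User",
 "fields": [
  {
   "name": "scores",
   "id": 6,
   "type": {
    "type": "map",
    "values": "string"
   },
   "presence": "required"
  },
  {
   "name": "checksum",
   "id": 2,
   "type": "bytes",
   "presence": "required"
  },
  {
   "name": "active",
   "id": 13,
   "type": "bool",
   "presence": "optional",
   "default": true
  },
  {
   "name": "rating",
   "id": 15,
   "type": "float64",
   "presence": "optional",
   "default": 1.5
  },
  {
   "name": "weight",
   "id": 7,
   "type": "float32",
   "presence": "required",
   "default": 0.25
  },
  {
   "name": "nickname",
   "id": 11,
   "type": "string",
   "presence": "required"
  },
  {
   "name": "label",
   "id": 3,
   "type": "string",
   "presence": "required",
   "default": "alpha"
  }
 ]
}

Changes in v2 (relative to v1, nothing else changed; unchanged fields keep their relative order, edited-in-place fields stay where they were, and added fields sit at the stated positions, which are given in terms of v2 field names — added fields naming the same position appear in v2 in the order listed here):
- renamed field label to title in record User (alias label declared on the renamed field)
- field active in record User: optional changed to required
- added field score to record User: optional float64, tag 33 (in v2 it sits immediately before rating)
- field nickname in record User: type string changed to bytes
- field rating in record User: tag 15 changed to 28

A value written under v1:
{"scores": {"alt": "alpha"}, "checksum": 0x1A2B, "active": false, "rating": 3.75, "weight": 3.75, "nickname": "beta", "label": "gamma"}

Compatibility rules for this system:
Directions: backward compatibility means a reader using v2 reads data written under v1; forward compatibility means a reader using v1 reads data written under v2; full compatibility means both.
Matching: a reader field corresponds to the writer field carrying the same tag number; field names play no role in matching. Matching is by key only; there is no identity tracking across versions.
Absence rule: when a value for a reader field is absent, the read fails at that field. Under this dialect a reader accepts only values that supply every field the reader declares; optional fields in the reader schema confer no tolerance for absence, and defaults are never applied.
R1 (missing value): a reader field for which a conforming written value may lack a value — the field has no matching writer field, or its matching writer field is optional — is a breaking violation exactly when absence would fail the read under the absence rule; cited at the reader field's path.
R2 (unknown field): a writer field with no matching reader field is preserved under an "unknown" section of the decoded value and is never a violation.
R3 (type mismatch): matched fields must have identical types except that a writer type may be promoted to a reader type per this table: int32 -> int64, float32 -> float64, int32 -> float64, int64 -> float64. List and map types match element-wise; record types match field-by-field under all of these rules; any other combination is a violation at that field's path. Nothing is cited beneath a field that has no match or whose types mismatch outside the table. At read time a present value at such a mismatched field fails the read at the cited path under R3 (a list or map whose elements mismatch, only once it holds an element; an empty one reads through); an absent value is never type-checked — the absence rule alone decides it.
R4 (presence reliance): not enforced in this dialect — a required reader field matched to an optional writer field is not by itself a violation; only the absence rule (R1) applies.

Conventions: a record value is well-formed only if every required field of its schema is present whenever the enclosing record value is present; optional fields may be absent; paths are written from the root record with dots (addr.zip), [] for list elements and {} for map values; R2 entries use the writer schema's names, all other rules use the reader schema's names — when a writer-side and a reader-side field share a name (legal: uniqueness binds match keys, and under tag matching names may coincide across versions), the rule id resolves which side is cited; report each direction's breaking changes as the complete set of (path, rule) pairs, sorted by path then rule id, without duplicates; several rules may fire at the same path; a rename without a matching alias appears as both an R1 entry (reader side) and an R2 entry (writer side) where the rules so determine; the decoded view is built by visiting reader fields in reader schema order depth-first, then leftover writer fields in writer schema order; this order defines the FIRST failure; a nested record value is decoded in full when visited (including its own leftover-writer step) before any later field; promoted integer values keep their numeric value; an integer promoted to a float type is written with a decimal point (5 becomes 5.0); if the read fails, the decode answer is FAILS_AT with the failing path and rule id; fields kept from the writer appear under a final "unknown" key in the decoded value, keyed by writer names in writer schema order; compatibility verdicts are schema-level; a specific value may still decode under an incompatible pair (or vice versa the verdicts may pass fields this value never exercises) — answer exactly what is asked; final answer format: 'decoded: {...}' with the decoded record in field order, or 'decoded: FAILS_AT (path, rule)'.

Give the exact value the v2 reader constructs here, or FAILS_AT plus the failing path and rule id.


decoded: FAILS_AT (score, R1)

in User below, arrows point writer -> reader
decoding the User value with the v2 reader:
  scores := {"alt": "alpha"}
  checksum := 0x1A2B
  active := false
  read fails at score under R1 (no fill)
  => FAILS_AT (score, R1)
diffs on User not affecting the asked answer:
  renamed field label to title in record User (alias label declared on the renamed field) -> triggers nothing under the printed rules; the User answer is the same either way
  field active in record User: optional changed to required -> a verdict-level change on User — the shown value reads the same
  field nickname in record User: type string changed to bytes -> a verdict-level change on User — the shown value reads the same
  field rating in record User: tag 15 changed to 28 -> triggers nothing under the printed rules; the User answer is the same either way


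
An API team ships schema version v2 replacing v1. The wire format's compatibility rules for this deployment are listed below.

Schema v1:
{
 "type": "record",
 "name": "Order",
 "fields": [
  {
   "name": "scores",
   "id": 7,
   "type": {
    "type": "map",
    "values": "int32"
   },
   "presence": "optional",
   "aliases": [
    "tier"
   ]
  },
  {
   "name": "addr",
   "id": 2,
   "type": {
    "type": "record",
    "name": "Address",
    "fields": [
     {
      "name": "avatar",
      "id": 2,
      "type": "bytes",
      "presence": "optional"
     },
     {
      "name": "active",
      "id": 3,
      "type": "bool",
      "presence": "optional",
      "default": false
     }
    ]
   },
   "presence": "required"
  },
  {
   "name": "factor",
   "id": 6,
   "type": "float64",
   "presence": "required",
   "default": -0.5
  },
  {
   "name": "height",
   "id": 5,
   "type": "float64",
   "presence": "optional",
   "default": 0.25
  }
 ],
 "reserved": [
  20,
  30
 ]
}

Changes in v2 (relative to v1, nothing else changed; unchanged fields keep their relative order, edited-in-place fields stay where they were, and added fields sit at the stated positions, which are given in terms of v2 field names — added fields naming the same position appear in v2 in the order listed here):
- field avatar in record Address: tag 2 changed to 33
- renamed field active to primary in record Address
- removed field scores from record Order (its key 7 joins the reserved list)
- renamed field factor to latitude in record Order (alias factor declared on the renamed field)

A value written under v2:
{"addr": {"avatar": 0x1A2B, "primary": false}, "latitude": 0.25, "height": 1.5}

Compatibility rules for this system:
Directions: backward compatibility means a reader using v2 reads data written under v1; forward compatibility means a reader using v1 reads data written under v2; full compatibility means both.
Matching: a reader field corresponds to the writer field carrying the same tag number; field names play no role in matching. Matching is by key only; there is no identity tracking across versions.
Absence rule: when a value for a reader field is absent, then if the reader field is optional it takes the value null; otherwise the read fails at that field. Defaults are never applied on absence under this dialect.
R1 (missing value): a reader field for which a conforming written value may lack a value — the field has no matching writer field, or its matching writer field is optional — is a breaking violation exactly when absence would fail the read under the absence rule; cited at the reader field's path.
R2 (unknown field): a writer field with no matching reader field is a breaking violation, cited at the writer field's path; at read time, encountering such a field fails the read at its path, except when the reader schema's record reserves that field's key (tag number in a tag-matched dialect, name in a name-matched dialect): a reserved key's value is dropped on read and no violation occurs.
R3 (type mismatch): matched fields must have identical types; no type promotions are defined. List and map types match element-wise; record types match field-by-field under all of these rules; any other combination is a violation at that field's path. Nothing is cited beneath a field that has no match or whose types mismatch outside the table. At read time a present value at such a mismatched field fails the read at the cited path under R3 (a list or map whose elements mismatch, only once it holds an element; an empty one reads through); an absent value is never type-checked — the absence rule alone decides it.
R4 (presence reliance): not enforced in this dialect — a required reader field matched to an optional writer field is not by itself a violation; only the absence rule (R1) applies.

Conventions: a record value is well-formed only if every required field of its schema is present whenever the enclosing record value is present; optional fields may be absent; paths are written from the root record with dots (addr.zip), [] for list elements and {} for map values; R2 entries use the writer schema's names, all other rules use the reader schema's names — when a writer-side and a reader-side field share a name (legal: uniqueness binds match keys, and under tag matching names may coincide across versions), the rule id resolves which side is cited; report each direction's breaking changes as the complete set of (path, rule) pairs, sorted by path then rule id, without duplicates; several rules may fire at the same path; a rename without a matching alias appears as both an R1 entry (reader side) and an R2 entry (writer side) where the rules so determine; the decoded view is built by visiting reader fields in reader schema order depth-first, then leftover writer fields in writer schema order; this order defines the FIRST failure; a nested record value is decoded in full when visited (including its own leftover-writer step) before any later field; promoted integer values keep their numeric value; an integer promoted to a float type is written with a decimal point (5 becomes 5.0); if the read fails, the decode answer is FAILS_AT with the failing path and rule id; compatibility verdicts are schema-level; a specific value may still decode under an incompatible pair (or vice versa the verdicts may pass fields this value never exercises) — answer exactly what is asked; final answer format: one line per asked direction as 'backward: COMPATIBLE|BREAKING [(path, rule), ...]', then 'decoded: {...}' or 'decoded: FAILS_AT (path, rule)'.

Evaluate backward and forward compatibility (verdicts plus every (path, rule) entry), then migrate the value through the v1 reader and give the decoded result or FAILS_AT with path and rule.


backward: BREAKING [(addr.avatar, R2)]; forward: BREAKING [(addr.avatar, R2)]; decoded: FAILS_AT (addr.avatar, R2)

arrows below run writer -> reader for Order
backward pass over Order, reader schema v2, writer schema v1:
  addr <- addr (Address -> Address, writer required)
  latitude <- factor (float64 -> float64, writer required)
  height <- height (float64 -> float64, writer optional)
  writer scores: unknown to reader
  no writer field matches reader addr.avatar
  addr.primary <- addr.active (bool -> bool, writer optional)
  writer addr.avatar: unknown to reader
  breaking: (addr.avatar, R2)
  => backward verdict for Order: BREAKING, 1 violation(s)
forward pass over Order, reader schema v1, writer schema v2:
  no writer field matches reader scores
  addr <- addr (Address -> Address, writer required)
  factor <- latitude (float64 -> float64, writer required)
  height <- height (float64 -> float64, writer optional)
  no writer field matches reader addr.avatar
  addr.active <- addr.primary (bool -> bool, writer optional)
  writer addr.avatar: unknown to reader
  breaking: (addr.avatar, R2)
  => forward verdict for Order: BREAKING, 1 violation(s)
decode (reader v1):
  scores := null (not supplied -> null)
  addr.avatar := null (not supplied -> null)
  addr.active := false (from writer primary)
  read fails at addr.avatar under R2 (unknown field)
  => FAILS_AT (addr.avatar, R2)


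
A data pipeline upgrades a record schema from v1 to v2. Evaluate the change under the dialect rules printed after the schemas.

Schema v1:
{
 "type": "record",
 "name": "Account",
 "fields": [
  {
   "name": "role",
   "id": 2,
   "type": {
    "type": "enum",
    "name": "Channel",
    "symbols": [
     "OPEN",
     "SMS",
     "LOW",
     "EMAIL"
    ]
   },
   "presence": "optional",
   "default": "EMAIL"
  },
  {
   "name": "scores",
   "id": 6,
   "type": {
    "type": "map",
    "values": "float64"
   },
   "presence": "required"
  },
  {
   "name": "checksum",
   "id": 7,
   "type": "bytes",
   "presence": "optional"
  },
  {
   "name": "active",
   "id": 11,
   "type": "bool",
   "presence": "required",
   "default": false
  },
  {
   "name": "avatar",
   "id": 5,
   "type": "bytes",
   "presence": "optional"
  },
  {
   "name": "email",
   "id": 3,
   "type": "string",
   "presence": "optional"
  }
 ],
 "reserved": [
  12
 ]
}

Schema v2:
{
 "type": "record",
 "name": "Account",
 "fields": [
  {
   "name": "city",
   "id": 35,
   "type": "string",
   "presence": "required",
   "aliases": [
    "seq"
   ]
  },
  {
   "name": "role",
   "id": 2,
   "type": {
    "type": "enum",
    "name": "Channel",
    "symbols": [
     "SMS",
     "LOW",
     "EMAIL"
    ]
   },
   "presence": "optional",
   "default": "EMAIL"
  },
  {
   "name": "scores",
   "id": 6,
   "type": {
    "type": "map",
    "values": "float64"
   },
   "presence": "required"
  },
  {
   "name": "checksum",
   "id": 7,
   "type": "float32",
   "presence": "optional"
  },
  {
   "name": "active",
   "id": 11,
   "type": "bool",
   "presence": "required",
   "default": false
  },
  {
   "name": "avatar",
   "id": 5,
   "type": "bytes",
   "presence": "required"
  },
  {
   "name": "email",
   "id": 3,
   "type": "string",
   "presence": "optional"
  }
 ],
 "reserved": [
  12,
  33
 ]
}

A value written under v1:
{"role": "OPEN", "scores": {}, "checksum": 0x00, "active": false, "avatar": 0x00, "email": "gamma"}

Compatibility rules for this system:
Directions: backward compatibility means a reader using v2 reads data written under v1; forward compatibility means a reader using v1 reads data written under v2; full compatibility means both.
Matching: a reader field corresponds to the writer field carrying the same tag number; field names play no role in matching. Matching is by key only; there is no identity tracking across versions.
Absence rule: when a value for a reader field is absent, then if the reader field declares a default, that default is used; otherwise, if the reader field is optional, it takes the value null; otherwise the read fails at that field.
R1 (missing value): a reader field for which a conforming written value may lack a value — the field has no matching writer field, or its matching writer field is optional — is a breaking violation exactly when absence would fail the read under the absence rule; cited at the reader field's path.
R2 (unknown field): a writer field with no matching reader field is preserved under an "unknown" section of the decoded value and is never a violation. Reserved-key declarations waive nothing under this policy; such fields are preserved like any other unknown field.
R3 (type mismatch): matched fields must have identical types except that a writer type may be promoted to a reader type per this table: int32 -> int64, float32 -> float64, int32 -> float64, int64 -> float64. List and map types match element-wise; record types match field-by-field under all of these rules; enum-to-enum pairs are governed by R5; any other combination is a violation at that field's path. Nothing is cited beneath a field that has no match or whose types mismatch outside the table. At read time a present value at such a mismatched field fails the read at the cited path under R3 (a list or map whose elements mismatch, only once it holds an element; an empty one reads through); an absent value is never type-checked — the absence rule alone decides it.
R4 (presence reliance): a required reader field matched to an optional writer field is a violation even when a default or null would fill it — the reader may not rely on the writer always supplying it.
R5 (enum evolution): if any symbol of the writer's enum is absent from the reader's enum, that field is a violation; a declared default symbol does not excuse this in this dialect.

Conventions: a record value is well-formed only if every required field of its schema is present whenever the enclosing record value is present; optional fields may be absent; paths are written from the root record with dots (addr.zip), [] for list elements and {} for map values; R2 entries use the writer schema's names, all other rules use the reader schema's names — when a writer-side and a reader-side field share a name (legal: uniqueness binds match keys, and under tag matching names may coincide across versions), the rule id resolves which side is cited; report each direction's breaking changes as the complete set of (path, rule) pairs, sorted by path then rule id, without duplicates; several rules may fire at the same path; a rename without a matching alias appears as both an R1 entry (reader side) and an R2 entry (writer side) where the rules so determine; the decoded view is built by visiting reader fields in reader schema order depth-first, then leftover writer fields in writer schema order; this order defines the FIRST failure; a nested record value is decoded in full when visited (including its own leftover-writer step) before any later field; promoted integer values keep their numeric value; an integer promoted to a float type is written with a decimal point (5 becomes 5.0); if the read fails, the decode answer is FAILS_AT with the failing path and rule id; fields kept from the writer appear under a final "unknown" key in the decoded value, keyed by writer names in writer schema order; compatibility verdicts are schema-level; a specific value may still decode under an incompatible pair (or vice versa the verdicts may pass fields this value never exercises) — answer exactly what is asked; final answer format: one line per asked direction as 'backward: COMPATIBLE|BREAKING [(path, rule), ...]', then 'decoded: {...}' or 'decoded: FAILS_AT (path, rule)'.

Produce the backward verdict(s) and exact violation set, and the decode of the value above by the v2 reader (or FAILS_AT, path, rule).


the writer's type comes first in each Account pair
backward for Account (reader v2, writer v1):
  city has no writer counterpart
  role: Channel -> Channel, writer optional; from role
  scores: map<string, float64> -> map<string, float64>, writer required; from scores
  checksum: bytes -> float32, writer optional; from checksum
  active: bool -> bool, writer required; from active
  avatar: bytes -> bytes, writer optional; from avatar
  email: string -> string, writer optional; from email
  violation R1 at avatar
  violation R4 at avatar
  violation R3 at checksum
  violation R1 at city
  violation R5 at role
  => backward verdict for Account: BREAKING, 5 violation(s)
decoding the Account value with the v2 reader:
  read fails at city under R1 (no fill)
  => FAILS_AT (city, R1)

backward: BREAKING [(avatar, R1), (avatar, R4), (checksum, R3), (city, R1), (role, R5)]; decoded: FAILS_AT (city, R1)
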